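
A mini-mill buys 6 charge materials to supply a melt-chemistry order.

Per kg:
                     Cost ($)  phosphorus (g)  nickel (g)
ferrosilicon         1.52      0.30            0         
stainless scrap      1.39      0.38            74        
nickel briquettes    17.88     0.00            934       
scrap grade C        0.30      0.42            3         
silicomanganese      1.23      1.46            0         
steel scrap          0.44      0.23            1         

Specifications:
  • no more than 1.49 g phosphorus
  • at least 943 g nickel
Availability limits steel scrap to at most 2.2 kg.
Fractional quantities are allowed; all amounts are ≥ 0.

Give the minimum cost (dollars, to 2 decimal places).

This is a linear program. Let x1 = kg of ferrosilicon, x2 = kg of stainless scrap, x3 = kg of nickel briquettes, x4 = kg of scrap grade C, x5 = kg of silicomanganese, x6 = kg of steel scrap.
Minimize 1.52x1 + 1.39x2 + 17.88x3 + 0.3x4 + 1.23x5 + 0.44x6 subject to:
  0.3x1 + 0.38x2 + 0.42x4 + 1.46x5 + 0.23x6 ≤ 1.49   (phosphorus)
  74x2 + 934x3 + 3x4 + 1x6 ≥ 943   (nickel)
  x6 ≤ 2.2
  x1, x2, x3, x4, x5, x6 ≥ 0.
At the optimum only stainless scrap, nickel briquettes are positive (ferrosilicon, scrap grade C, silicomanganese, steel scrap = 0). The phosphorus and nickel requirements are met with equality.
That vertex is x2 = 3.921, x3 = 0.699.
Total cost: 1.39·3.921 + 17.88·0.699 = 17.9483.

$17.95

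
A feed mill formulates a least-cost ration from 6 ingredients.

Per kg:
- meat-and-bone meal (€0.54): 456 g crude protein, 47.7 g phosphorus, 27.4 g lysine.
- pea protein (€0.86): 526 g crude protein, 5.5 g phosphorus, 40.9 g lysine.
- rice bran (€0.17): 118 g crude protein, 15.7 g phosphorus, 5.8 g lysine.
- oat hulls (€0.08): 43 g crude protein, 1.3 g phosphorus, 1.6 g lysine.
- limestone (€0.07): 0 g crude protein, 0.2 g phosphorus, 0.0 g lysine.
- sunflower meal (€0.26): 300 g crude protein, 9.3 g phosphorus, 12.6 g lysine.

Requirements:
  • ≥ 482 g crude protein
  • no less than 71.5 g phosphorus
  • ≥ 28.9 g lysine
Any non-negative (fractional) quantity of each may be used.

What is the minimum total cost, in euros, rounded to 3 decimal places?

This is a linear program. Let x1 = kg of meat-and-bone meal, x2 = kg of pea protein, x3 = kg of rice bran, x4 = kg of oat hulls, x5 = kg of limestone, x6 = kg of sunflower meal.
min 0.54x1 + 0.86x2 + 0.17x3 + 0.08x4 + 0.07x5 + 0.26x6 with:
  456x1 + 526x2 + 118x3 + 43x4 + 300x6 ≥ 482   (crude protein)
  47.7x1 + 5.5x2 + 15.7x3 + 1.3x4 + 0.2x5 + 9.3x6 ≥ 71.5   (phosphorus)
  27.4x1 + 40.9x2 + 5.8x3 + 1.6x4 + 12.6x6 ≥ 28.9   (lysine)
  x1, x2, x3, x4, x5, x6 ≥ 0.
The optimal basis is {meat-and-bone meal, rice bran}; pea protein, oat hulls, limestone, sunflower meal drop out. There the phosphorus and lysine constraints are tight.
So meat-and-bone meal = 0.2542 kg, rice bran = 3.782 kg.
Hence cost = 0.54·0.2542 + 0.17·3.782 = €0.78021.

€0.780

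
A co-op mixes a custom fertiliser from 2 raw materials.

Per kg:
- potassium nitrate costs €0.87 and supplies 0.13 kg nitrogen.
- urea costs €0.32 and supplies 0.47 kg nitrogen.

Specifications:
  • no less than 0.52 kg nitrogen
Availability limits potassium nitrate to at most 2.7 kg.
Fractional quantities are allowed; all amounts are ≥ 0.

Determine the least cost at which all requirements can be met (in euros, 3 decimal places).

Treat it as an LP. Let x1 = kg of potassium nitrate, x2 = kg of urea.
Minimize 0.87x1 + 0.32x2 with:
  0.13x1 + 0.47x2 ≥ 0.52   (nitrogen)
  x1 ≤ 2.7
  x1, x2 ≥ 0.
The minimum-cost mix takes nothing from potassium nitrate — only urea. The nitrogen requirement is met with equality.
That vertex is x2 = 1.106.
Cost = 0.32·1.106 = 0.35392.

€0.354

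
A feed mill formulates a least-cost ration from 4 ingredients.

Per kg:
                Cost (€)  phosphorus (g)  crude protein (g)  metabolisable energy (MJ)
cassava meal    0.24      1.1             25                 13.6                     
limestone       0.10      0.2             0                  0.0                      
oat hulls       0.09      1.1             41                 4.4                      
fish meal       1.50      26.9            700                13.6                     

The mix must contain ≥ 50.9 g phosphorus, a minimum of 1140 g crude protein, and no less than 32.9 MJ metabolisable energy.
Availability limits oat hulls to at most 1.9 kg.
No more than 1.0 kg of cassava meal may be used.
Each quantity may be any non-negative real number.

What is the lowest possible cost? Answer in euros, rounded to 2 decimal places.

Let x1 = kg of cassava meal, x2 = kg of limestone, x3 = kg of oat hulls, x4 = kg of fish meal.
min 0.24x1 + 0.1x2 + 0.09x3 + 1.5x4 s.t.:
  1.1x1 + 0.2x2 + 1.1x3 + 26.9x4 ≥ 50.9   (phosphorus)
  25x1 + 41x3 + 700x4 ≥ 1140   (crude protein)
  13.6x1 + 4.4x3 + 13.6x4 ≥ 32.9   (metabolisable energy)
  x3 ≤ 1.9
  x1 ≤ 1
  x1, x2, x3, x4 ≥ 0.
The optimal basis is {oat hulls, fish meal}; cassava meal, limestone drop out. Binding constraints: phosphorus and metabolisable energy.
Optimal quantities: oat hulls = 1.864 kg, fish meal = 1.816 kg.
Hence cost = 0.09·1.864 + 1.5·1.816 = €2.8918.

€2.89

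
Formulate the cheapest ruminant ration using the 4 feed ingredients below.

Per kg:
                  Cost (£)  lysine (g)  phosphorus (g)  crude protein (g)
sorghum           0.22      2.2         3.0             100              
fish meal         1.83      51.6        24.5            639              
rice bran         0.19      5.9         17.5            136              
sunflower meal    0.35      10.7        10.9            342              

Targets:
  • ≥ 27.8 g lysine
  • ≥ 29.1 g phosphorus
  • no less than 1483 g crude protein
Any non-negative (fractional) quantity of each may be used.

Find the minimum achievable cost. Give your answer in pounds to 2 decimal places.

Set it up as a linear program. Let x1 = kg of sorghum, x2 = kg of fish meal, x3 = kg of rice bran, x4 = kg of sunflower meal.
Minimize 0.22x1 + 1.83x2 + 0.19x3 + 0.35x4 s.t.:
  2.2x1 + 51.6x2 + 5.9x3 + 10.7x4 ≥ 27.8   (lysine)
  3x1 + 24.5x2 + 17.5x3 + 10.9x4 ≥ 29.1   (phosphorus)
  100x1 + 639x2 + 136x3 + 342x4 ≥ 1483   (crude protein)
  x1, x2, x3, x4 ≥ 0.
The minimum-cost mix takes nothing from sorghum, fish meal, rice bran — only sunflower meal. There the crude protein constraint is tight.
Optimal quantities: sunflower meal = 4.336 kg.
Hence cost = 0.35·4.336 = £1.5176.

£1.52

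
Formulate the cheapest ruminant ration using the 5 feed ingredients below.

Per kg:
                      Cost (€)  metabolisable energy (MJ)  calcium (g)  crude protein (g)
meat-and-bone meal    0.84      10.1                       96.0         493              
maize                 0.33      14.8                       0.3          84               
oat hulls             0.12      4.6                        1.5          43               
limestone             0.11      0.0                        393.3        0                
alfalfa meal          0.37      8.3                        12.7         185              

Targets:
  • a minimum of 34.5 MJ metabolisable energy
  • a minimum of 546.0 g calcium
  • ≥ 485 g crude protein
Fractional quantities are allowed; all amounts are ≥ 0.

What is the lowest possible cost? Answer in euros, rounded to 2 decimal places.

Set it up as a linear program. Let x1 = kg of meat-and-bone meal, x2 = kg of maize, x3 = kg of oat hulls, x4 = kg of limestone, x5 = kg of alfalfa meal.
min 0.84x1 + 0.33x2 + 0.12x3 + 0.11x4 + 0.37x5 s.t.:
  10.1x1 + 14.8x2 + 4.6x3 + 8.3x5 ≥ 34.5   (metabolisable energy)
  96x1 + 0.3x2 + 1.5x3 + 393.3x4 + 12.7x5 ≥ 546   (calcium)
  493x1 + 84x2 + 43x3 + 185x5 ≥ 485   (crude protein)
  x1, x2, x3, x4, x5 ≥ 0.
At the optimum only meat-and-bone meal, oat hulls, limestone are positive (maize, alfalfa meal = 0). There the metabolisable energy, calcium, crude protein constraints are tight.
So meat-and-bone meal = 0.4077 kg, oat hulls = 6.605 kg, limestone = 1.264 kg.
Objective = 0.84·0.4077 + 0.12·6.605 + 0.11·1.264 = 1.2741.

€1.27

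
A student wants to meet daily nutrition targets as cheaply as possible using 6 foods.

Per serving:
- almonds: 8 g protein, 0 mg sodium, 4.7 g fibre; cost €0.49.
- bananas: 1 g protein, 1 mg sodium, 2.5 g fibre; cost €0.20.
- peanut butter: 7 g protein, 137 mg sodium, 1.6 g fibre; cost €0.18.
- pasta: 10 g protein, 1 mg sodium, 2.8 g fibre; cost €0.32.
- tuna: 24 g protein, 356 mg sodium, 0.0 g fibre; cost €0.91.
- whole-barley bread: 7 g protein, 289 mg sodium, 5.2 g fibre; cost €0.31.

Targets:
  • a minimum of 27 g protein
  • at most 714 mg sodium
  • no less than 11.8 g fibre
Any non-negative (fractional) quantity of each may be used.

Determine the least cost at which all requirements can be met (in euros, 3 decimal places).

€0.908

Let x1 = servings of almonds, x2 = servings of bananas, x3 = servings of peanut butter, x4 = servings of pasta, x5 = servings of tuna, x6 = servings of whole-barley bread.
Minimize 0.49x1 + 0.2x2 + 0.18x3 + 0.32x4 + 0.91x5 + 0.31x6 with:
  8x1 + 1x2 + 7x3 + 10x4 + 24x5 + 7x6 ≥ 27   (protein)
  1x2 + 137x3 + 1x4 + 356x5 + 289x6 ≤ 714   (sodium)
  4.7x1 + 2.5x2 + 1.6x3 + 2.8x4 + 5.2x6 ≥ 11.8   (fibre)
  x1, x2, x3, x4, x5, x6 ≥ 0.
At the optimum only peanut butter, pasta, whole-barley bread are positive (almonds, bananas, tuna = 0). The protein, sodium, fibre requirements are met with equality.
That vertex is x3 = 1.984, x4 = 0.2406, x6 = 1.529.
Total cost: 0.18·1.984 + 0.32·0.2406 + 0.31·1.529 = 0.90810.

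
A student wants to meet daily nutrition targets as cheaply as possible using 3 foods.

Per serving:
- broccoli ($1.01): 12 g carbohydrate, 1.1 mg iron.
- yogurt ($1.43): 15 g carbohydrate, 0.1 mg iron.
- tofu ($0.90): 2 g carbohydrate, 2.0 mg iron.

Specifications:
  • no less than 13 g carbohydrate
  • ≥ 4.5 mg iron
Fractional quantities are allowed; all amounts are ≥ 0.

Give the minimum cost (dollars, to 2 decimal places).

Set it up as a linear program. Let x1 = servings of broccoli, x2 = servings of yogurt, x3 = servings of tofu.
min 1.01x1 + 1.43x2 + 0.9x3 subject to:
  12x1 + 15x2 + 2x3 ≥ 13   (carbohydrate)
  1.1x1 + 0.1x2 + 2x3 ≥ 4.5   (iron)
  x1, x2, x3 ≥ 0.
The cheapest feasible vertex uses only broccoli, tofu; yogurt is not used. Binding constraints: carbohydrate and iron.
That vertex is x1 = 0.7798, x3 = 1.821.
Hence cost = 1.01·0.7798 + 0.9·1.821 = $2.4265.

$2.43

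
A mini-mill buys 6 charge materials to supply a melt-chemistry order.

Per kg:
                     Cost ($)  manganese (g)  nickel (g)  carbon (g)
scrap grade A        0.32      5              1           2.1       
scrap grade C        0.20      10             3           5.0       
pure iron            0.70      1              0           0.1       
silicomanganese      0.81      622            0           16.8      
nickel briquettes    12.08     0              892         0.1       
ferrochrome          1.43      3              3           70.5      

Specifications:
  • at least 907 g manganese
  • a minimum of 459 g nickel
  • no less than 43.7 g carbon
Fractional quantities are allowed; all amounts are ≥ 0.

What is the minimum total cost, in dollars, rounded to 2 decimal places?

Let x1 = kg of scrap grade A, x2 = kg of scrap grade C, x3 = kg of pure iron, x4 = kg of silicomanganese, x5 = kg of nickel briquettes, x6 = kg of ferrochrome.
min 0.32x1 + 0.2x2 + 0.7x3 + 0.81x4 + 12.08x5 + 1.43x6 with:
  5x1 + 10x2 + 1x3 + 622x4 + 3x6 ≥ 907   (manganese)
  1x1 + 3x2 + 892x5 + 3x6 ≥ 459   (nickel)
  2.1x1 + 5x2 + 0.1x3 + 16.8x4 + 0.1x5 + 70.5x6 ≥ 43.7   (carbon)
  x1, x2, x3, x4, x5, x6 ≥ 0.
The optimal basis is {silicomanganese, nickel briquettes, ferrochrome}; scrap grade A, scrap grade C, pure iron drop out. Binding constraints: manganese, nickel, carbon.
So silicomanganese = 1.457 kg, nickel briquettes = 0.5137 kg, ferrochrome = 0.272 kg.
Hence cost = 0.81·1.457 + 12.08·0.5137 + 1.43·0.272 = $7.7746.

$7.77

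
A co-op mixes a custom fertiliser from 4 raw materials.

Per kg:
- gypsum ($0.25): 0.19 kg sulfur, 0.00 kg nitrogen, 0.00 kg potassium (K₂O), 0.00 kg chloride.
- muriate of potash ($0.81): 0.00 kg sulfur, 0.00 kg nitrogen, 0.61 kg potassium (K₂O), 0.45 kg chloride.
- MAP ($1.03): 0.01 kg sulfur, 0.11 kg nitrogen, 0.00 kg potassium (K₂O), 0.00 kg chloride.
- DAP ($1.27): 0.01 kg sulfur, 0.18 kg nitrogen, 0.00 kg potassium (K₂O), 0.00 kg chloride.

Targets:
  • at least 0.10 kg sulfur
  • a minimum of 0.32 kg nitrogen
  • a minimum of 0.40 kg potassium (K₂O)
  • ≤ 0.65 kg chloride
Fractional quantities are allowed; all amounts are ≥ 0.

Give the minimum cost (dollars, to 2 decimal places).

Let x1 = kg of gypsum, x2 = kg of muriate of potash, x3 = kg of MAP, x4 = kg of DAP.
Minimize 0.25x1 + 0.81x2 + 1.03x3 + 1.27x4 s.t.:
  0.19x1 + 0.01x3 + 0.01x4 ≥ 0.1   (sulfur)
  0.11x3 + 0.18x4 ≥ 0.32   (nitrogen)
  0.61x2 ≥ 0.4   (potassium (K₂O))
  0.45x2 ≤ 0.65   (chloride)
  x1, x2, x3, x4 ≥ 0.
At the optimum only gypsum, muriate of potash, DAP are positive (MAP = 0). Binding constraints: sulfur, nitrogen, potassium (K₂O).
That vertex is x1 = 0.4327, x2 = 0.6557, x4 = 1.778.
Total cost: 0.25·0.4327 + 0.81·0.6557 + 1.27·1.778 = 2.8974.

$2.90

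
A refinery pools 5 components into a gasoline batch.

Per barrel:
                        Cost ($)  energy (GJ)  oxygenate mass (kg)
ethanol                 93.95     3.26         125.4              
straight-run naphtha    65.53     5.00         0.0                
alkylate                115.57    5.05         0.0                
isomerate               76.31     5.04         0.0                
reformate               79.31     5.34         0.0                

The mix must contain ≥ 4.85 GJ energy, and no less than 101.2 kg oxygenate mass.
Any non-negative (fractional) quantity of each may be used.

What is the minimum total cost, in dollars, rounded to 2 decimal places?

Set it up as a linear program. Let x1 = barrels of ethanol, x2 = barrels of straight-run naphtha, x3 = barrels of alkylate, x4 = barrels of isomerate, x5 = barrels of reformate.
Minimise 93.95x1 + 65.53x2 + 115.57x3 + 76.31x4 + 79.31x5 subject to:
  3.26x1 + 5x2 + 5.05x3 + 5.04x4 + 5.34x5 ≥ 4.85   (energy)
  125.4x1 ≥ 101.2   (oxygenate mass)
  x1, x2, x3, x4, x5 ≥ 0.
At the optimum only ethanol, straight-run naphtha are positive (alkylate, isomerate, reformate = 0). The energy and oxygenate mass requirements are met with equality.
Optimal quantities: ethanol = 0.807 barrels, straight-run naphtha = 0.4438 barrels.
Cost = 93.95·0.807 + 65.53·0.4438 = 104.8999.

$104.90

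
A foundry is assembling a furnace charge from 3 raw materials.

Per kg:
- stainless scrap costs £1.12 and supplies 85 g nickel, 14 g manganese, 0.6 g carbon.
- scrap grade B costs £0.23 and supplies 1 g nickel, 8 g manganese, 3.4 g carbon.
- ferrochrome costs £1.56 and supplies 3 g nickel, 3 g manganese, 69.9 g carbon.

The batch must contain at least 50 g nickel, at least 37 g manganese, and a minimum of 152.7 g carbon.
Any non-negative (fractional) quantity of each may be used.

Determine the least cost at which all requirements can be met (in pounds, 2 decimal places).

£4.41

Treat it as an LP. Let x1 = kg of stainless scrap, x2 = kg of scrap grade B, x3 = kg of ferrochrome.
min 1.12x1 + 0.23x2 + 1.56x3 with:
  85x1 + 1x2 + 3x3 ≥ 50   (nickel)
  14x1 + 8x2 + 3x3 ≥ 37   (manganese)
  0.6x1 + 3.4x2 + 69.9x3 ≥ 152.7   (carbon)
  x1, x2, x3 ≥ 0.
All 3 inputs are positive at the optimum. There the nickel, manganese, carbon constraints are tight.
Solving gives x1 = 0.48093, x2 = 3.0208, x3 = 2.0335.
Total cost: 1.12·0.48093 + 0.23·3.0208 + 1.56·2.0335 = 4.4057.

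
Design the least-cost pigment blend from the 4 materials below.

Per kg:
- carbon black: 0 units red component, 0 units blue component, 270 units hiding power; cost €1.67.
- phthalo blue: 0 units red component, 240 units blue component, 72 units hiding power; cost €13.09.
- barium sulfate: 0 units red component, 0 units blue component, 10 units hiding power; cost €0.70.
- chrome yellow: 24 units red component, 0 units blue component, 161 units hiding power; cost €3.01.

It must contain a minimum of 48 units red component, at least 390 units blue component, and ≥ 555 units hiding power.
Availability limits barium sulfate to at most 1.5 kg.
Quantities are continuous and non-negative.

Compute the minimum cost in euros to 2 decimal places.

€28.01

This is a linear program. Let x1 = kg of carbon black, x2 = kg of phthalo blue, x3 = kg of barium sulfate, x4 = kg of chrome yellow.
Minimize 1.67x1 + 13.09x2 + 0.7x3 + 3.01x4 s.t.:
  24x4 ≥ 48   (red component)
  240x2 ≥ 390   (blue component)
  270x1 + 72x2 + 10x3 + 161x4 ≥ 555   (hiding power)
  x3 ≤ 1.5
  x1, x2, x3, x4 ≥ 0.
The minimum-cost mix takes nothing from barium sulfate — only carbon black, phthalo blue, chrome yellow. There the red component, blue component, hiding power constraints are tight.
So carbon black = 0.4296 kg, phthalo blue = 1.625 kg, chrome yellow = 2 kg.
Objective = 1.67·0.4296 + 13.09·1.625 + 3.01·2 = 28.0087.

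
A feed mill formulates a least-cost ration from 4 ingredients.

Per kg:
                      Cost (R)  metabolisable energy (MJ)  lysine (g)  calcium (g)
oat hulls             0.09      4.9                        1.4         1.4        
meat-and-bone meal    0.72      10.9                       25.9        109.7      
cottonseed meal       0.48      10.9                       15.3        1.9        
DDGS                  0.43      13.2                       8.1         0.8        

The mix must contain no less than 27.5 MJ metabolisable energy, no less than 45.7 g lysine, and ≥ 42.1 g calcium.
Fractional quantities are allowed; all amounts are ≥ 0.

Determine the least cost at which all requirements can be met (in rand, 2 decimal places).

Let x1 = kg of oat hulls, x2 = kg of meat-and-bone meal, x3 = kg of cottonseed meal, x4 = kg of DDGS.
Minimise 0.09x1 + 0.72x2 + 0.48x3 + 0.43x4 subject to:
  4.9x1 + 10.9x2 + 10.9x3 + 13.2x4 ≥ 27.5   (metabolisable energy)
  1.4x1 + 25.9x2 + 15.3x3 + 8.1x4 ≥ 45.7   (lysine)
  1.4x1 + 109.7x2 + 1.9x3 + 0.8x4 ≥ 42.1   (calcium)
  x1, x2, x3, x4 ≥ 0.
The minimum-cost mix takes nothing from cottonseed meal, DDGS — only oat hulls, meat-and-bone meal. The metabolisable energy and lysine requirements are met with equality.
Optimal quantities: oat hulls = 1.918 kg, meat-and-bone meal = 1.661 kg.
Hence cost = 0.09·1.918 + 0.72·1.661 = R1.3685.

R1.37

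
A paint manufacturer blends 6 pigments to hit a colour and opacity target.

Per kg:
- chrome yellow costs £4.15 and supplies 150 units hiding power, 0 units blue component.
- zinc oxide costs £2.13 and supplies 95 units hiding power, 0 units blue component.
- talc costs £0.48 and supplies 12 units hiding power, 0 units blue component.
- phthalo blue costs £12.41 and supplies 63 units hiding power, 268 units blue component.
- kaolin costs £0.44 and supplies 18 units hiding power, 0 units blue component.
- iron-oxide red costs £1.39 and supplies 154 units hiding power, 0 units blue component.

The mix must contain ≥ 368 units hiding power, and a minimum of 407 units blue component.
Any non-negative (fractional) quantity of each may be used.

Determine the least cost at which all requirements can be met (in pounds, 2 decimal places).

This is a linear program. Let x1 = kg of chrome yellow, x2 = kg of zinc oxide, x3 = kg of talc, x4 = kg of phthalo blue, x5 = kg of kaolin, x6 = kg of iron-oxide red.
Minimize 4.15x1 + 2.13x2 + 0.48x3 + 12.41x4 + 0.44x5 + 1.39x6 subject to:
  150x1 + 95x2 + 12x3 + 63x4 + 18x5 + 154x6 ≥ 368   (hiding power)
  268x4 ≥ 407   (blue component)
  x1, x2, x3, x4, x5, x6 ≥ 0.
The cheapest feasible vertex uses only phthalo blue, iron-oxide red; chrome yellow, zinc oxide, talc, kaolin are not used. The hiding power and blue component requirements are met with equality.
That vertex is x4 = 1.51866, x6 = 1.76834.
Hence cost = 12.41·1.51866 + 1.39·1.76834 = £21.3046.

£21.30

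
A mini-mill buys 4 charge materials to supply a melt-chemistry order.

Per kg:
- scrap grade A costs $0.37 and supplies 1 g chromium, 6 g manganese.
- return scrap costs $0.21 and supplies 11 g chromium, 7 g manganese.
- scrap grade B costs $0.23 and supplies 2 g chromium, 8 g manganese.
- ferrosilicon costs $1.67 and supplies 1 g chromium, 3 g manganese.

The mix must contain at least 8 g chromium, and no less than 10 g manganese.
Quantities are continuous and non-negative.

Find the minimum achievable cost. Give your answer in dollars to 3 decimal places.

$0.293

This is a linear program. Let x1 = kg of scrap grade A, x2 = kg of return scrap, x3 = kg of scrap grade B, x4 = kg of ferrosilicon.
min 0.37x1 + 0.21x2 + 0.23x3 + 1.67x4 with:
  1x1 + 11x2 + 2x3 + 1x4 ≥ 8   (chromium)
  6x1 + 7x2 + 8x3 + 3x4 ≥ 10   (manganese)
  x1, x2, x3, x4 ≥ 0.
The minimum-cost mix takes nothing from scrap grade A, ferrosilicon — only return scrap, scrap grade B. Binding constraints: chromium and manganese.
Solving gives x2 = 0.5946, x3 = 0.7297.
Objective = 0.21·0.5946 + 0.23·0.7297 = 0.29270.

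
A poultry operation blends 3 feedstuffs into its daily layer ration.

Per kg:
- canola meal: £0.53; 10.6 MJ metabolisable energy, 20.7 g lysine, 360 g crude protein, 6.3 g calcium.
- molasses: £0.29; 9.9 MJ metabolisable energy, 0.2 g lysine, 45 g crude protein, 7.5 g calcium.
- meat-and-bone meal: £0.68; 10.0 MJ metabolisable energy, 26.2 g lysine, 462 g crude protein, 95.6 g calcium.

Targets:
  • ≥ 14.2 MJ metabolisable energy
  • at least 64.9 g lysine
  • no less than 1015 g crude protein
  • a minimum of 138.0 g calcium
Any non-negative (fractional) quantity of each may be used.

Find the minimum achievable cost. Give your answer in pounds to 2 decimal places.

£1.67

Set it up as a linear program. Let x1 = kg of canola meal, x2 = kg of molasses, x3 = kg of meat-and-bone meal.
Minimize 0.53x1 + 0.29x2 + 0.68x3 subject to:
  10.6x1 + 9.9x2 + 10x3 ≥ 14.2   (metabolisable energy)
  20.7x1 + 0.2x2 + 26.2x3 ≥ 64.9   (lysine)
  360x1 + 45x2 + 462x3 ≥ 1015   (crude protein)
  6.3x1 + 7.5x2 + 95.6x3 ≥ 138   (calcium)
  x1, x2, x3 ≥ 0.
At the optimum only canola meal, meat-and-bone meal are positive (molasses = 0). The lysine and calcium requirements are met with equality.
That vertex is x1 = 1.427, x3 = 1.349.
Objective = 0.53·1.427 + 0.68·1.349 = 1.6736.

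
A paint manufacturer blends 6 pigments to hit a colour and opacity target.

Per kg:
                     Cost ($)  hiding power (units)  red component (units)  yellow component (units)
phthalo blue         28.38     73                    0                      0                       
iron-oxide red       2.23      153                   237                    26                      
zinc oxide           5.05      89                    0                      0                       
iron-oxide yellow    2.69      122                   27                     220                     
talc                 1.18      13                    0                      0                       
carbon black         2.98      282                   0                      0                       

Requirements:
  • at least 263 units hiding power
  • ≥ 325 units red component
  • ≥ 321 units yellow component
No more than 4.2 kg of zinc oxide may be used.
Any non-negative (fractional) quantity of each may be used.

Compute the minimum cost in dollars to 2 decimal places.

$6.26

Let x1 = kg of phthalo blue, x2 = kg of iron-oxide red, x3 = kg of zinc oxide, x4 = kg of iron-oxide yellow, x5 = kg of talc, x6 = kg of carbon black.
Minimize 28.38x1 + 2.23x2 + 5.05x3 + 2.69x4 + 1.18x5 + 2.98x6 with:
  73x1 + 153x2 + 89x3 + 122x4 + 13x5 + 282x6 ≥ 263   (hiding power)
  237x2 + 27x4 ≥ 325   (red component)
  26x2 + 220x4 ≥ 321   (yellow component)
  x3 ≤ 4.2
  x1, x2, x3, x4, x5, x6 ≥ 0.
The optimal basis is {iron-oxide red, iron-oxide yellow}; phthalo blue, zinc oxide, talc, carbon black drop out. Binding constraints: red component and yellow component.
So iron-oxide red = 1.222 kg, iron-oxide yellow = 1.315 kg.
Cost = 2.23·1.222 + 2.69·1.315 = 6.2624.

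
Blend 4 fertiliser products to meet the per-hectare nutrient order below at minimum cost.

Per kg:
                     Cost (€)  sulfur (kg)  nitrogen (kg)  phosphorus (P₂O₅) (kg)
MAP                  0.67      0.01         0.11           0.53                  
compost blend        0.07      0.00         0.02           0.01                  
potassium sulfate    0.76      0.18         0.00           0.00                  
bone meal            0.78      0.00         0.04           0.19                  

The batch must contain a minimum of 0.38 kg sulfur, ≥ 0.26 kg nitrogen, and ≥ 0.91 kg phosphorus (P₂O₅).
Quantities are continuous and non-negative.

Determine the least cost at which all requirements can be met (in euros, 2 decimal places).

€2.91

This is a linear program. Let x1 = kg of MAP, x2 = kg of compost blend, x3 = kg of potassium sulfate, x4 = kg of bone meal.
Minimise 0.67x1 + 0.07x2 + 0.76x3 + 0.78x4 with:
  0.01x1 + 0.18x3 ≥ 0.38   (sulfur)
  0.11x1 + 0.02x2 + 0.04x4 ≥ 0.26   (nitrogen)
  0.53x1 + 0.01x2 + 0.19x4 ≥ 0.91   (phosphorus (P₂O₅))
  x1, x2, x3, x4 ≥ 0.
The cheapest feasible vertex uses only MAP, compost blend, potassium sulfate; bone meal is not used. Binding constraints: sulfur, nitrogen, phosphorus (P₂O₅).
That vertex is x1 = 1.642, x2 = 3.968, x3 = 2.02.
Hence cost = 0.67·1.642 + 0.07·3.968 + 0.76·2.02 = €2.9131.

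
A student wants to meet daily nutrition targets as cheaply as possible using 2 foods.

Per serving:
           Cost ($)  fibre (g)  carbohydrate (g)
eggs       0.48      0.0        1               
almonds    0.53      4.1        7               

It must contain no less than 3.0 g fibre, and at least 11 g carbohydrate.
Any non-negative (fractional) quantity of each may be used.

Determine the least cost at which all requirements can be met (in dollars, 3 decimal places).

Treat it as an LP. Let x1 = servings of eggs, x2 = servings of almonds.
Minimize 0.48x1 + 0.53x2 with:
  4.1x2 ≥ 3   (fibre)
  1x1 + 7x2 ≥ 11   (carbohydrate)
  x1, x2 ≥ 0.
The optimal basis is {almonds}; eggs drops out. There the carbohydrate constraint is tight.
Solving gives x2 = 1.571.
Objective = 0.53·1.571 = 0.83263.

$0.833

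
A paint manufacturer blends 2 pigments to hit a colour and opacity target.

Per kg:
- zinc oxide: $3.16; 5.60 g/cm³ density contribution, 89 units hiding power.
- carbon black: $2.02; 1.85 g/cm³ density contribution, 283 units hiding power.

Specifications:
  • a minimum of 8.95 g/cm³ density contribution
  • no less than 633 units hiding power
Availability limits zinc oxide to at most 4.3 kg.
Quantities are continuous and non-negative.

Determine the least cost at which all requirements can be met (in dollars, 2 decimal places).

$6.94

This is a linear program. Let x1 = kg of zinc oxide, x2 = kg of carbon black.
Minimise 3.16x1 + 2.02x2 s.t.:
  5.6x1 + 1.85x2 ≥ 8.95   (density contribution)
  89x1 + 283x2 ≥ 633   (hiding power)
  x1 ≤ 4.3
  x1, x2 ≥ 0.
Both inputs are positive at the optimum. Binding constraints: density contribution and hiding power.
Optimal quantities: zinc oxide = 0.9589 kg, carbon black = 1.935 kg.
Total cost: 3.16·0.9589 + 2.02·1.935 = 6.9388.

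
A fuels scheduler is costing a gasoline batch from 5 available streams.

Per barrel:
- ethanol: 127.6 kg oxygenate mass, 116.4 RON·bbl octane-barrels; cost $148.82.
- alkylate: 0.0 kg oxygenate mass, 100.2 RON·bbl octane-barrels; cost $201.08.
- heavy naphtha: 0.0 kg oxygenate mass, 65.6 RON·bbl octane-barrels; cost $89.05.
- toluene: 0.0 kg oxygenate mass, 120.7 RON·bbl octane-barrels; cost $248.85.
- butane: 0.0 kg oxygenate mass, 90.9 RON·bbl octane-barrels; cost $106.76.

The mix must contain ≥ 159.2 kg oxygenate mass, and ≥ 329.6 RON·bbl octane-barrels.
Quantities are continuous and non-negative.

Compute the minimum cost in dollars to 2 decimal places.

Set it up as a linear program. Let x1 = barrels of ethanol, x2 = barrels of alkylate, x3 = barrels of heavy naphtha, x4 = barrels of toluene, x5 = barrels of butane.
min 148.82x1 + 201.08x2 + 89.05x3 + 248.85x4 + 106.76x5 with:
  127.6x1 ≥ 159.2   (oxygenate mass)
  116.4x1 + 100.2x2 + 65.6x3 + 120.7x4 + 90.9x5 ≥ 329.6   (octane-barrels)
  x1, x2, x3, x4, x5 ≥ 0.
The optimal basis is {ethanol, butane}; alkylate, heavy naphtha, toluene drop out. There the oxygenate mass and octane-barrels constraints are tight.
That vertex is x1 = 1.24765, x5 = 2.02831.
Total cost: 148.82·1.24765 + 106.76·2.02831 = 402.2176.

$402.22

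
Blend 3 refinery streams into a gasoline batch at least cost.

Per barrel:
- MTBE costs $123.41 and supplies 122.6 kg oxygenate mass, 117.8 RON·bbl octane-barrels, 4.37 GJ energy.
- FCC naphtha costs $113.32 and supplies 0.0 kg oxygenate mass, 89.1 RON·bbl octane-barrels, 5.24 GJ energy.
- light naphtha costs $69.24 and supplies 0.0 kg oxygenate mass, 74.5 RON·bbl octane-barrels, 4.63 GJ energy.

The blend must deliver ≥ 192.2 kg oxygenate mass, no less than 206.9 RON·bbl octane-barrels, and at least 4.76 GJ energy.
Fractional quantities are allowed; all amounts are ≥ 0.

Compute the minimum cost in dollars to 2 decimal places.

Let x1 = barrels of MTBE, x2 = barrels of FCC naphtha, x3 = barrels of light naphtha.
Minimise 123.41x1 + 113.32x2 + 69.24x3 subject to:
  122.6x1 ≥ 192.2   (oxygenate mass)
  117.8x1 + 89.1x2 + 74.5x3 ≥ 206.9   (octane-barrels)
  4.37x1 + 5.24x2 + 4.63x3 ≥ 4.76   (energy)
  x1, x2, x3 ≥ 0.
The cheapest feasible vertex uses only MTBE, light naphtha; FCC naphtha is not used. The oxygenate mass and octane-barrels requirements are met with equality.
Solving gives x1 = 1.5677, x3 = 0.29832.
Total cost: 123.41·1.5677 + 69.24·0.29832 = 214.1255.

$214.13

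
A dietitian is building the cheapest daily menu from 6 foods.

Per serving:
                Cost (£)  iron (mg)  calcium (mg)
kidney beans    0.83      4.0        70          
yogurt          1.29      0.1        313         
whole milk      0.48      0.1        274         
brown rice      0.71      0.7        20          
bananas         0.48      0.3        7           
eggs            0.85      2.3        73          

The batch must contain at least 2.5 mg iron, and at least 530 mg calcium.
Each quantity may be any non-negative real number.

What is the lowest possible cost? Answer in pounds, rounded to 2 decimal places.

This is a linear program. Let x1 = servings of kidney beans, x2 = servings of yogurt, x3 = servings of whole milk, x4 = servings of brown rice, x5 = servings of bananas, x6 = servings of eggs.
min 0.83x1 + 1.29x2 + 0.48x3 + 0.71x4 + 0.48x5 + 0.85x6 subject to:
  4x1 + 0.1x2 + 0.1x3 + 0.7x4 + 0.3x5 + 2.3x6 ≥ 2.5   (iron)
  70x1 + 313x2 + 274x3 + 20x4 + 7x5 + 73x6 ≥ 530   (calcium)
  x1, x2, x3, x4, x5, x6 ≥ 0.
At the optimum only kidney beans, whole milk are positive (yogurt, brown rice, bananas, eggs = 0). There the iron and calcium constraints are tight.
Optimal quantities: kidney beans = 0.5803 servings, whole milk = 1.786 servings.
Cost = 0.83·0.5803 + 0.48·1.786 = 1.3389.

£1.34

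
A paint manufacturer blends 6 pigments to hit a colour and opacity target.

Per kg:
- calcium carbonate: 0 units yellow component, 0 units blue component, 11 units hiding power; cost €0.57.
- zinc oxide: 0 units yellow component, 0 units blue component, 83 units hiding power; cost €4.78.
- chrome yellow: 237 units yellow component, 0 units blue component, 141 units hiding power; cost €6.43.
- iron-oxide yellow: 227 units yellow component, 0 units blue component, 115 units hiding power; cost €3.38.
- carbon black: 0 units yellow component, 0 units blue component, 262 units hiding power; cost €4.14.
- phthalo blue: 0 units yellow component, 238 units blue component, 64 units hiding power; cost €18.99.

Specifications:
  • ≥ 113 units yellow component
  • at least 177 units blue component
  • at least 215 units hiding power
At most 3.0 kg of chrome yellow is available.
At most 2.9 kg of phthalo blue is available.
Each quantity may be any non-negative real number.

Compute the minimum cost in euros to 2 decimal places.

€17.55

This is a linear program. Let x1 = kg of calcium carbonate, x2 = kg of zinc oxide, x3 = kg of chrome yellow, x4 = kg of iron-oxide yellow, x5 = kg of carbon black, x6 = kg of phthalo blue.
Minimize 0.57x1 + 4.78x2 + 6.43x3 + 3.38x4 + 4.14x5 + 18.99x6 with:
  237x3 + 227x4 ≥ 113   (yellow component)
  238x6 ≥ 177   (blue component)
  11x1 + 83x2 + 141x3 + 115x4 + 262x5 + 64x6 ≥ 215   (hiding power)
  x3 ≤ 3
  x6 ≤ 2.9
  x1, x2, x3, x4, x5, x6 ≥ 0.
The minimum-cost mix takes nothing from calcium carbonate, zinc oxide, chrome yellow — only iron-oxide yellow, carbon black, phthalo blue. There the yellow component, blue component, hiding power constraints are tight.
Optimal quantities: iron-oxide yellow = 0.4978 kg, carbon black = 0.4204 kg, phthalo blue = 0.7437 kg.
Cost = 3.38·0.4978 + 4.14·0.4204 + 18.99·0.7437 = 17.5459.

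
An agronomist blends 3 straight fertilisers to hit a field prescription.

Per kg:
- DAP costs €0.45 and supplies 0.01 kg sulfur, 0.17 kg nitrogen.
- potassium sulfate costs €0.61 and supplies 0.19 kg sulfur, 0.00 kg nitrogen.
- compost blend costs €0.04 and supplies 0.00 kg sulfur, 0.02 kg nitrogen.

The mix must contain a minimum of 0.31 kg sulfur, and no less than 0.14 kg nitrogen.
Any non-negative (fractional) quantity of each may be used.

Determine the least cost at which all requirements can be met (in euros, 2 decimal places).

€1.28

Treat it as an LP. Let x1 = kg of DAP, x2 = kg of potassium sulfate, x3 = kg of compost blend.
min 0.45x1 + 0.61x2 + 0.04x3 s.t.:
  0.01x1 + 0.19x2 ≥ 0.31   (sulfur)
  0.17x1 + 0.02x3 ≥ 0.14   (nitrogen)
  x1, x2, x3 ≥ 0.
The optimal basis is {potassium sulfate, compost blend}; DAP drops out. Binding constraints: sulfur and nitrogen.
Solving gives x2 = 1.632, x3 = 7.
Objective = 0.61·1.632 + 0.04·7 = 1.2755.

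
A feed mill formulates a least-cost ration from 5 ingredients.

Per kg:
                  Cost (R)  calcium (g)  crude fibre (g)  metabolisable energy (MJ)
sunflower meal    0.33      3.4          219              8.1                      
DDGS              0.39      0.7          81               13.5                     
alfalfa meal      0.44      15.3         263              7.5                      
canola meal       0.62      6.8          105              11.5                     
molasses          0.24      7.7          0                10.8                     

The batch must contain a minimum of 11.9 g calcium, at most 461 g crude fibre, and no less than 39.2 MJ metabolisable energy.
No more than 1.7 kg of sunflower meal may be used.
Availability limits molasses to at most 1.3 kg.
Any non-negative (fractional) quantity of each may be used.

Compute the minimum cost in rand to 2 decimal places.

R1.05

Treat it as an LP. Let x1 = kg of sunflower meal, x2 = kg of DDGS, x3 = kg of alfalfa meal, x4 = kg of canola meal, x5 = kg of molasses.
min 0.33x1 + 0.39x2 + 0.44x3 + 0.62x4 + 0.24x5 subject to:
  3.4x1 + 0.7x2 + 15.3x3 + 6.8x4 + 7.7x5 ≥ 11.9   (calcium)
  219x1 + 81x2 + 263x3 + 105x4 ≤ 461   (crude fibre)
  8.1x1 + 13.5x2 + 7.5x3 + 11.5x4 + 10.8x5 ≥ 39.2   (metabolisable energy)
  x1 ≤ 1.7
  x5 ≤ 1.3
  x1, x2, x3, x4, x5 ≥ 0.
The optimal basis is {DDGS, alfalfa meal, molasses}; sunflower meal, canola meal drop out. There the calcium, metabolisable energy, the molasses cap constraints are tight.
Solving gives x2 = 1.842, x3 = 0.03926, x5 = 1.3.
Hence cost = 0.39·1.842 + 0.44·0.03926 + 0.24·1.3 = R1.0477.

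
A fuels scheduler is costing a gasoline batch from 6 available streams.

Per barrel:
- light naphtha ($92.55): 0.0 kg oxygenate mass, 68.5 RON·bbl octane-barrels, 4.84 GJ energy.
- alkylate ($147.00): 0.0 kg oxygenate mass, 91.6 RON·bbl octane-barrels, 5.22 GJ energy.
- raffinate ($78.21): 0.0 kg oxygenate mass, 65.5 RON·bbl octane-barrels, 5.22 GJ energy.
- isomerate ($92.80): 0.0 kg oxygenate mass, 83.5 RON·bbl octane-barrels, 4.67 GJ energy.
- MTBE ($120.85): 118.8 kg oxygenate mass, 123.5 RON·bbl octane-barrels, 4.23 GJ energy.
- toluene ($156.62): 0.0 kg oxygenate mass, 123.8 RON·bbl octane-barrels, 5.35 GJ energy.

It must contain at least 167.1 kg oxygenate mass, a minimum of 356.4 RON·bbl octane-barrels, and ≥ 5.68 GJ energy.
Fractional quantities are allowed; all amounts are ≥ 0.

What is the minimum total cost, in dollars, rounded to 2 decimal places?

This is a linear program. Let x1 = barrels of light naphtha, x2 = barrels of alkylate, x3 = barrels of raffinate, x4 = barrels of isomerate, x5 = barrels of MTBE, x6 = barrels of toluene.
Minimise 92.55x1 + 147x2 + 78.21x3 + 92.8x4 + 120.85x5 + 156.62x6 with:
  118.8x5 ≥ 167.1   (oxygenate mass)
  68.5x1 + 91.6x2 + 65.5x3 + 83.5x4 + 123.5x5 + 123.8x6 ≥ 356.4   (octane-barrels)
  4.84x1 + 5.22x2 + 5.22x3 + 4.67x4 + 4.23x5 + 5.35x6 ≥ 5.68   (energy)
  x1, x2, x3, x4, x5, x6 ≥ 0.
The optimal basis is {MTBE}; light naphtha, alkylate, raffinate, isomerate, toluene drop out. Binding constraint: octane-barrels.
Solving gives x5 = 2.8858.
Objective = 120.85·2.8858 = 348.7489.

$348.75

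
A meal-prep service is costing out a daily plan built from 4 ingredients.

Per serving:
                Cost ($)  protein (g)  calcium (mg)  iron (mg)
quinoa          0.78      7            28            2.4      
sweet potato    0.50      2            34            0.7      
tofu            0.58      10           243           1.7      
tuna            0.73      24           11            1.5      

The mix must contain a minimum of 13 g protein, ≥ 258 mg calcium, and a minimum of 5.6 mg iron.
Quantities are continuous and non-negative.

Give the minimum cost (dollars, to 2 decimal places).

Let x1 = servings of quinoa, x2 = servings of sweet potato, x3 = servings of tofu, x4 = servings of tuna.
Minimize 0.78x1 + 0.5x2 + 0.58x3 + 0.73x4 s.t.:
  7x1 + 2x2 + 10x3 + 24x4 ≥ 13   (protein)
  28x1 + 34x2 + 243x3 + 11x4 ≥ 258   (calcium)
  2.4x1 + 0.7x2 + 1.7x3 + 1.5x4 ≥ 5.6   (iron)
  x1, x2, x3, x4 ≥ 0.
The optimal basis is {quinoa, tofu}; sweet potato, tuna drop out. There the calcium and iron constraints are tight.
Optimal quantities: quinoa = 1.722 servings, tofu = 0.8633 servings.
Cost = 0.78·1.722 + 0.58·0.8633 = 1.8439.

$1.84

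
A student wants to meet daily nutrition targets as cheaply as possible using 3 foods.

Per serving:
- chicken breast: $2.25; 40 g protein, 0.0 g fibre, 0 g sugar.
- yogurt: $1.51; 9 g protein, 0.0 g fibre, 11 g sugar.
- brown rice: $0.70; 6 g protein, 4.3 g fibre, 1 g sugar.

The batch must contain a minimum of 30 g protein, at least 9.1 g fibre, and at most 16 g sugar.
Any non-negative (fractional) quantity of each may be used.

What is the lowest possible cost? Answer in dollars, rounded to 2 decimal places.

Treat it as an LP. Let x1 = servings of chicken breast, x2 = servings of yogurt, x3 = servings of brown rice.
Minimise 2.25x1 + 1.51x2 + 0.7x3 s.t.:
  40x1 + 9x2 + 6x3 ≥ 30   (protein)
  4.3x3 ≥ 9.1   (fibre)
  11x2 + 1x3 ≤ 16   (sugar)
  x1, x2, x3 ≥ 0.
The cheapest feasible vertex uses only chicken breast, brown rice; yogurt is not used. Binding constraints: protein and fibre.
Optimal quantities: chicken breast = 0.4326 servings, brown rice = 2.116 servings.
Hence cost = 2.25·0.4326 + 0.7·2.116 = $2.4546.

$2.45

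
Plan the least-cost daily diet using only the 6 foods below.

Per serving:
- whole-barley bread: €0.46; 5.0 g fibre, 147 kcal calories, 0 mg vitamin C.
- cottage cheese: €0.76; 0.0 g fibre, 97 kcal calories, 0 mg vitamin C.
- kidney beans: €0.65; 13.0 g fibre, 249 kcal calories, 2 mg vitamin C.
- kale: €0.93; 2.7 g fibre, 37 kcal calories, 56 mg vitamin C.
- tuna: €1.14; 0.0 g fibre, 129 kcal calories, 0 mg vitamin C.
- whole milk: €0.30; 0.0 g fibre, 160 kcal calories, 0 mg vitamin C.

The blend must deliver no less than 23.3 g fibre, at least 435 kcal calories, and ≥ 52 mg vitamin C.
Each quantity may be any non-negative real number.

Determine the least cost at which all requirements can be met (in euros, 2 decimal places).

Let x1 = servings of whole-barley bread, x2 = servings of cottage cheese, x3 = servings of kidney beans, x4 = servings of kale, x5 = servings of tuna, x6 = servings of whole milk.
Minimise 0.46x1 + 0.76x2 + 0.65x3 + 0.93x4 + 1.14x5 + 0.3x6 s.t.:
  5x1 + 13x3 + 2.7x4 ≥ 23.3   (fibre)
  147x1 + 97x2 + 249x3 + 37x4 + 129x5 + 160x6 ≥ 435   (calories)
  2x3 + 56x4 ≥ 52   (vitamin C)
  x1, x2, x3, x4, x5, x6 ≥ 0.
The cheapest feasible vertex uses only kidney beans, kale, whole milk; whole-barley bread, cottage cheese, tuna are not used. Binding constraints: fibre, calories, vitamin C.
That vertex is x3 = 1.611, x4 = 0.871, x6 = 0.00958.
Objective = 0.65·1.611 + 0.93·0.871 + 0.3·0.00958 = 1.8601.

€1.86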